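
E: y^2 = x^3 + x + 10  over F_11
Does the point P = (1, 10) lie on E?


Check whether y^2 = x^3 + 1 x + 10 (mod 11) for (x, y) = (1, 10).
LHS: y^2 = 10^2 mod 11 = 1
RHS: x^3 + 1 x + 10 = 1^3 + 1*1 + 10 mod 11 = 1
LHS = RHS

Yes, on the curve


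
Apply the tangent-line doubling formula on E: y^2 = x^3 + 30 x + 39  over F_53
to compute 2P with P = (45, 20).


Doubling: s = (3 x1^2 + a) / (2 y1)
s = (3*45^2 + 30) / (2*20) mod 53 = 40
x3 = s^2 - 2 x1 mod 53 = 40^2 - 2*45 = 26
y3 = s (x1 - x3) - y1 mod 53 = 40 * (45 - 26) - 20 = 51

2P = (26, 51)


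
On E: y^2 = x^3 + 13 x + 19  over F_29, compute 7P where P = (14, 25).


k = 7 = 111_2 (binary, LSB first: 111)
Double-and-add from P = (14, 25):
  bit 0 = 1: acc = O + (14, 25) = (14, 25)
  bit 1 = 1: acc = (14, 25) + (2, 16) = (19, 22)
  bit 2 = 1: acc = (19, 22) + (1, 2) = (2, 13)

7P = (2, 13)


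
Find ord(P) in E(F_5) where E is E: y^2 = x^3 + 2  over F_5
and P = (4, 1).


Compute successive multiples of P until we hit O:
  1P = (4, 1)
  2P = (3, 3)
  3P = (2, 0)
  4P = (3, 2)
  5P = (4, 4)
  6P = O

ord(P) = 6


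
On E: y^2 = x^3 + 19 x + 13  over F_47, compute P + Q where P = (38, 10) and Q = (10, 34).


P != Q, so use the chord formula.
s = (y2 - y1) / (x2 - x1) = (24) / (19) mod 47 = 26
x3 = s^2 - x1 - x2 mod 47 = 26^2 - 38 - 10 = 17
y3 = s (x1 - x3) - y1 mod 47 = 26 * (38 - 17) - 10 = 19

P + Q = (17, 19)


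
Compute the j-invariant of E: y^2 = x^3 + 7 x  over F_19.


Delta = -16(4 a^3 + 27 b^2) mod 19 = 12
-1728 * (4 a)^3 = -1728 * (4*7)^3 mod 19 = 7
j = 7 * 12^(-1) mod 19 = 18

j = 18 (mod 19)


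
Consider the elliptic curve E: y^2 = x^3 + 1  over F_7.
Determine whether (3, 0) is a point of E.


Check whether y^2 = x^3 + 0 x + 1 (mod 7) for (x, y) = (3, 0).
LHS: y^2 = 0^2 mod 7 = 0
RHS: x^3 + 0 x + 1 = 3^3 + 0*3 + 1 mod 7 = 0
LHS = RHS

Yes, on the curve


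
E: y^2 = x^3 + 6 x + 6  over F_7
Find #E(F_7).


For each x in F_7, count y with y^2 = x^3 + 6 x + 6 mod 7:
  x = 3: RHS = 2, y in [3, 4]  -> 2 point(s)
  x = 5: RHS = 0, y in [0]  -> 1 point(s)
Affine points: 3. Add the point at infinity: total = 4.

#E(F_7) = 4


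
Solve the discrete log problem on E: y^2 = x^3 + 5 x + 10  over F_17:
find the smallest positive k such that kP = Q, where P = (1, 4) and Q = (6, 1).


Enumerate multiples of P until we hit Q = (6, 1):
  1P = (1, 4)
  2P = (16, 15)
  3P = (9, 6)
  4P = (6, 16)
  5P = (11, 6)
  6P = (3, 16)
  7P = (15, 14)
  8P = (14, 11)
  9P = (4, 14)
  10P = (8, 1)
  11P = (12, 8)
  12P = (12, 9)
  13P = (8, 16)
  14P = (4, 3)
  15P = (14, 6)
  16P = (15, 3)
  17P = (3, 1)
  18P = (11, 11)
  19P = (6, 1)
Match found at i = 19.

k = 19


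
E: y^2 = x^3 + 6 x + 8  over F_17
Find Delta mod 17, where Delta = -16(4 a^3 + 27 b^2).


4 a^3 + 27 b^2 = 4*6^3 + 27*8^2 = 864 + 1728 = 2592
Delta = -16 * (2592) = -41472
Delta mod 17 = 8

Delta = 8 (mod 17)


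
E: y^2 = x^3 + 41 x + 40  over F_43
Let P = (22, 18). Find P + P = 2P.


Doubling: s = (3 x1^2 + a) / (2 y1)
s = (3*22^2 + 41) / (2*18) mod 43 = 14
x3 = s^2 - 2 x1 mod 43 = 14^2 - 2*22 = 23
y3 = s (x1 - x3) - y1 mod 43 = 14 * (22 - 23) - 18 = 11

2P = (23, 11)


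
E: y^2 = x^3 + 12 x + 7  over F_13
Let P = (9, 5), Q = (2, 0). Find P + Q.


P != Q, so use the chord formula.
s = (y2 - y1) / (x2 - x1) = (8) / (6) mod 13 = 10
x3 = s^2 - x1 - x2 mod 13 = 10^2 - 9 - 2 = 11
y3 = s (x1 - x3) - y1 mod 13 = 10 * (9 - 11) - 5 = 1

P + Q = (11, 1)


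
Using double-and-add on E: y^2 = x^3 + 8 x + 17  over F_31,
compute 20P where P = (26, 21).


k = 20 = 10100_2 (binary, LSB first: 00101)
Double-and-add from P = (26, 21):
  bit 0 = 0: acc unchanged = O
  bit 1 = 0: acc unchanged = O
  bit 2 = 1: acc = O + (11, 14) = (11, 14)
  bit 3 = 0: acc unchanged = (11, 14)
  bit 4 = 1: acc = (11, 14) + (8, 2) = (28, 11)

20P = (28, 11)


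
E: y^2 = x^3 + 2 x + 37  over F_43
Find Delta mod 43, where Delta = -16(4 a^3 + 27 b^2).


4 a^3 + 27 b^2 = 4*2^3 + 27*37^2 = 32 + 36963 = 36995
Delta = -16 * (36995) = -591920
Delta mod 43 = 18

Delta = 18 (mod 43)


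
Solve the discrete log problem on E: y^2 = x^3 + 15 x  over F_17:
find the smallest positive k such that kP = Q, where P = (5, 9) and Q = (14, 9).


Enumerate multiples of P until we hit Q = (14, 9):
  1P = (5, 9)
  2P = (15, 9)
  3P = (14, 8)
  4P = (2, 2)
  5P = (6, 0)
  6P = (2, 15)
  7P = (14, 9)
Match found at i = 7.

k = 7


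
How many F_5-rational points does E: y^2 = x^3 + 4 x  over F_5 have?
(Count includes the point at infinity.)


For each x in F_5, count y with y^2 = x^3 + 4 x + 0 mod 5:
  x = 0: RHS = 0, y in [0]  -> 1 point(s)
  x = 1: RHS = 0, y in [0]  -> 1 point(s)
  x = 2: RHS = 1, y in [1, 4]  -> 2 point(s)
  x = 3: RHS = 4, y in [2, 3]  -> 2 point(s)
  x = 4: RHS = 0, y in [0]  -> 1 point(s)
Affine points: 7. Add the point at infinity: total = 8.

#E(F_5) = 8


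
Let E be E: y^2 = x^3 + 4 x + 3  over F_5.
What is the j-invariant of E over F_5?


Delta = -16(4 a^3 + 27 b^2) mod 5 = 1
-1728 * (4 a)^3 = -1728 * (4*4)^3 mod 5 = 2
j = 2 * 1^(-1) mod 5 = 2

j = 2 (mod 5)


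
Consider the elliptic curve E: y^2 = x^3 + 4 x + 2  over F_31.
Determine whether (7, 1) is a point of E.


Check whether y^2 = x^3 + 4 x + 2 (mod 31) for (x, y) = (7, 1).
LHS: y^2 = 1^2 mod 31 = 1
RHS: x^3 + 4 x + 2 = 7^3 + 4*7 + 2 mod 31 = 1
LHS = RHS

Yes, on the curve


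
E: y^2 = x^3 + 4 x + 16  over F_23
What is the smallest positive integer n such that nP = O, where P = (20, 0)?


Compute successive multiples of P until we hit O:
  1P = (20, 0)
  2P = O

ord(P) = 2


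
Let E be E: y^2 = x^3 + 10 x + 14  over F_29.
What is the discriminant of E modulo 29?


4 a^3 + 27 b^2 = 4*10^3 + 27*14^2 = 4000 + 5292 = 9292
Delta = -16 * (9292) = -148672
Delta mod 29 = 11

Delta = 11 (mod 29)


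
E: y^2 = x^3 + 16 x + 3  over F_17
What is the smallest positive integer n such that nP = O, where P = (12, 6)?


Compute successive multiples of P until we hit O:
  1P = (12, 6)
  2P = (6, 14)
  3P = (14, 8)
  4P = (9, 14)
  5P = (5, 15)
  6P = (2, 3)
  7P = (7, 4)
  8P = (7, 13)
  ... (continuing to 15P)
  15P = O

ord(P) = 15


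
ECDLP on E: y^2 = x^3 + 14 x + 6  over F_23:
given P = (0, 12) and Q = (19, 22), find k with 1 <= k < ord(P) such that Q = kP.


Enumerate multiples of P until we hit Q = (19, 22):
  1P = (0, 12)
  2P = (12, 4)
  3P = (14, 5)
  4P = (15, 7)
  5P = (3, 12)
  6P = (20, 11)
  7P = (21, 4)
  8P = (18, 8)
  9P = (13, 19)
  10P = (19, 22)
Match found at i = 10.

k = 10


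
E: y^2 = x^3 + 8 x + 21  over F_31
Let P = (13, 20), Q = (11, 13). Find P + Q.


P != Q, so use the chord formula.
s = (y2 - y1) / (x2 - x1) = (24) / (29) mod 31 = 19
x3 = s^2 - x1 - x2 mod 31 = 19^2 - 13 - 11 = 27
y3 = s (x1 - x3) - y1 mod 31 = 19 * (13 - 27) - 20 = 24

P + Q = (27, 24)


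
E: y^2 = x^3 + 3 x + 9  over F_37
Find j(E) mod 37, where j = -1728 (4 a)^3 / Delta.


Delta = -16(4 a^3 + 27 b^2) mod 37 = 21
-1728 * (4 a)^3 = -1728 * (4*3)^3 mod 37 = 27
j = 27 * 21^(-1) mod 37 = 33

j = 33 (mod 37)


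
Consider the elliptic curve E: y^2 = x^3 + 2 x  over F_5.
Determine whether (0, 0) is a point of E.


Check whether y^2 = x^3 + 2 x + 0 (mod 5) for (x, y) = (0, 0).
LHS: y^2 = 0^2 mod 5 = 0
RHS: x^3 + 2 x + 0 = 0^3 + 2*0 + 0 mod 5 = 0
LHS = RHS

Yes, on the curve


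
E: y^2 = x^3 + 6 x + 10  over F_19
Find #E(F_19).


For each x in F_19, count y with y^2 = x^3 + 6 x + 10 mod 19:
  x = 1: RHS = 17, y in [6, 13]  -> 2 point(s)
  x = 2: RHS = 11, y in [7, 12]  -> 2 point(s)
  x = 3: RHS = 17, y in [6, 13]  -> 2 point(s)
  x = 8: RHS = 0, y in [0]  -> 1 point(s)
  x = 10: RHS = 6, y in [5, 14]  -> 2 point(s)
  x = 11: RHS = 1, y in [1, 18]  -> 2 point(s)
  x = 12: RHS = 5, y in [9, 10]  -> 2 point(s)
  x = 13: RHS = 5, y in [9, 10]  -> 2 point(s)
  x = 14: RHS = 7, y in [8, 11]  -> 2 point(s)
  x = 15: RHS = 17, y in [6, 13]  -> 2 point(s)
  x = 17: RHS = 9, y in [3, 16]  -> 2 point(s)
Affine points: 21. Add the point at infinity: total = 22.

#E(F_19) = 22


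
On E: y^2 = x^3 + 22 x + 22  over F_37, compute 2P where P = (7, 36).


Doubling: s = (3 x1^2 + a) / (2 y1)
s = (3*7^2 + 22) / (2*36) mod 37 = 8
x3 = s^2 - 2 x1 mod 37 = 8^2 - 2*7 = 13
y3 = s (x1 - x3) - y1 mod 37 = 8 * (7 - 13) - 36 = 27

2P = (13, 27)


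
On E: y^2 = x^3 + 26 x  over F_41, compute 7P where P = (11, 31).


k = 7 = 111_2 (binary, LSB first: 111)
Double-and-add from P = (11, 31):
  bit 0 = 1: acc = O + (11, 31) = (11, 31)
  bit 1 = 1: acc = (11, 31) + (20, 19) = (30, 8)
  bit 2 = 1: acc = (30, 8) + (21, 7) = (30, 33)

7P = (30, 33)


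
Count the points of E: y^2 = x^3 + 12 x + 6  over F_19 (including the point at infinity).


For each x in F_19, count y with y^2 = x^3 + 12 x + 6 mod 19:
  x = 0: RHS = 6, y in [5, 14]  -> 2 point(s)
  x = 1: RHS = 0, y in [0]  -> 1 point(s)
  x = 2: RHS = 0, y in [0]  -> 1 point(s)
  x = 4: RHS = 4, y in [2, 17]  -> 2 point(s)
  x = 5: RHS = 1, y in [1, 18]  -> 2 point(s)
  x = 6: RHS = 9, y in [3, 16]  -> 2 point(s)
  x = 8: RHS = 6, y in [5, 14]  -> 2 point(s)
  x = 9: RHS = 7, y in [8, 11]  -> 2 point(s)
  x = 10: RHS = 5, y in [9, 10]  -> 2 point(s)
  x = 11: RHS = 6, y in [5, 14]  -> 2 point(s)
  x = 12: RHS = 16, y in [4, 15]  -> 2 point(s)
  x = 14: RHS = 11, y in [7, 12]  -> 2 point(s)
  x = 16: RHS = 0, y in [0]  -> 1 point(s)
Affine points: 23. Add the point at infinity: total = 24.

#E(F_19) = 24


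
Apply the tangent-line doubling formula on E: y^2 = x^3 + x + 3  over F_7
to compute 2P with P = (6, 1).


Doubling: s = (3 x1^2 + a) / (2 y1)
s = (3*6^2 + 1) / (2*1) mod 7 = 2
x3 = s^2 - 2 x1 mod 7 = 2^2 - 2*6 = 6
y3 = s (x1 - x3) - y1 mod 7 = 2 * (6 - 6) - 1 = 6

2P = (6, 6)


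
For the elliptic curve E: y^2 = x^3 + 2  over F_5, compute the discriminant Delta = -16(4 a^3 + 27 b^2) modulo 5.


4 a^3 + 27 b^2 = 4*0^3 + 27*2^2 = 0 + 108 = 108
Delta = -16 * (108) = -1728
Delta mod 5 = 2

Delta = 2 (mod 5)


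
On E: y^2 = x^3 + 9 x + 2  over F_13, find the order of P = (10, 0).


Compute successive multiples of P until we hit O:
  1P = (10, 0)
  2P = O

ord(P) = 2


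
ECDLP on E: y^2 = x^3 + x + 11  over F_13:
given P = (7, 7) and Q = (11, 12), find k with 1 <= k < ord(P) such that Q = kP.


Enumerate multiples of P until we hit Q = (11, 12):
  1P = (7, 7)
  2P = (11, 12)
Match found at i = 2.

k = 2


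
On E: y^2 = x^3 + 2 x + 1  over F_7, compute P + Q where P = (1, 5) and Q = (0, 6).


P != Q, so use the chord formula.
s = (y2 - y1) / (x2 - x1) = (1) / (6) mod 7 = 6
x3 = s^2 - x1 - x2 mod 7 = 6^2 - 1 - 0 = 0
y3 = s (x1 - x3) - y1 mod 7 = 6 * (1 - 0) - 5 = 1

P + Q = (0, 1)


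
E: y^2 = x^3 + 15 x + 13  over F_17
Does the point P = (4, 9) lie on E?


Check whether y^2 = x^3 + 15 x + 13 (mod 17) for (x, y) = (4, 9).
LHS: y^2 = 9^2 mod 17 = 13
RHS: x^3 + 15 x + 13 = 4^3 + 15*4 + 13 mod 17 = 1
LHS != RHS

No, not on the curve


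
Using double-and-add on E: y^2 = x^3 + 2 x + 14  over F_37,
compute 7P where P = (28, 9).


k = 7 = 111_2 (binary, LSB first: 111)
Double-and-add from P = (28, 9):
  bit 0 = 1: acc = O + (28, 9) = (28, 9)
  bit 1 = 1: acc = (28, 9) + (25, 1) = (24, 14)
  bit 2 = 1: acc = (24, 14) + (12, 8) = (29, 2)

7P = (29, 2)


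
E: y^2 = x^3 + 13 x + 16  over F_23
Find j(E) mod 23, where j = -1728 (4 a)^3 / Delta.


Delta = -16(4 a^3 + 27 b^2) mod 23 = 6
-1728 * (4 a)^3 = -1728 * (4*13)^3 mod 23 = 19
j = 19 * 6^(-1) mod 23 = 7

j = 7 (mod 23)


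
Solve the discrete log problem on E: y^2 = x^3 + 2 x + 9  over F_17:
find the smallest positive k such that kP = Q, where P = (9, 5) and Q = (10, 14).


Enumerate multiples of P until we hit Q = (10, 14):
  1P = (9, 5)
  2P = (0, 3)
  3P = (7, 3)
  4P = (2, 2)
  5P = (10, 14)
Match found at i = 5.

k = 5


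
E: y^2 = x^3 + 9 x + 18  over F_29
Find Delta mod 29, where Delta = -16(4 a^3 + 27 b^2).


4 a^3 + 27 b^2 = 4*9^3 + 27*18^2 = 2916 + 8748 = 11664
Delta = -16 * (11664) = -186624
Delta mod 29 = 20

Delta = 20 (mod 29)


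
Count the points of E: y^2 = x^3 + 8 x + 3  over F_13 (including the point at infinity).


For each x in F_13, count y with y^2 = x^3 + 8 x + 3 mod 13:
  x = 0: RHS = 3, y in [4, 9]  -> 2 point(s)
  x = 1: RHS = 12, y in [5, 8]  -> 2 point(s)
  x = 2: RHS = 1, y in [1, 12]  -> 2 point(s)
  x = 5: RHS = 12, y in [5, 8]  -> 2 point(s)
  x = 7: RHS = 12, y in [5, 8]  -> 2 point(s)
  x = 10: RHS = 4, y in [2, 11]  -> 2 point(s)
Affine points: 12. Add the point at infinity: total = 13.

#E(F_13) = 13


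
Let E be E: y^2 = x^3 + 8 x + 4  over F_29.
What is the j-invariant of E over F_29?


Delta = -16(4 a^3 + 27 b^2) mod 29 = 21
-1728 * (4 a)^3 = -1728 * (4*8)^3 mod 29 = 5
j = 5 * 21^(-1) mod 29 = 3

j = 3 (mod 29)


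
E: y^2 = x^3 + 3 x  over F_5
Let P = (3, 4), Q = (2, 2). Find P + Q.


P != Q, so use the chord formula.
s = (y2 - y1) / (x2 - x1) = (3) / (4) mod 5 = 2
x3 = s^2 - x1 - x2 mod 5 = 2^2 - 3 - 2 = 4
y3 = s (x1 - x3) - y1 mod 5 = 2 * (3 - 4) - 4 = 4

P + Q = (4, 4)


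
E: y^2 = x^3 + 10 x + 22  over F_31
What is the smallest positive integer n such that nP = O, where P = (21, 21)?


Compute successive multiples of P until we hit O:
  1P = (21, 21)
  2P = (20, 10)
  3P = (18, 12)
  4P = (1, 8)
  5P = (25, 26)
  6P = (4, 8)
  7P = (26, 8)
  8P = (23, 9)
  ... (continuing to 17P)
  17P = O

ord(P) = 17


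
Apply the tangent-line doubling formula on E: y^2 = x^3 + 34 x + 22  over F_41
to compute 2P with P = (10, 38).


Doubling: s = (3 x1^2 + a) / (2 y1)
s = (3*10^2 + 34) / (2*38) mod 41 = 40
x3 = s^2 - 2 x1 mod 41 = 40^2 - 2*10 = 22
y3 = s (x1 - x3) - y1 mod 41 = 40 * (10 - 22) - 38 = 15

2P = (22, 15)


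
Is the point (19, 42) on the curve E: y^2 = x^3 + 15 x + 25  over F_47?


Check whether y^2 = x^3 + 15 x + 25 (mod 47) for (x, y) = (19, 42).
LHS: y^2 = 42^2 mod 47 = 25
RHS: x^3 + 15 x + 25 = 19^3 + 15*19 + 25 mod 47 = 25
LHS = RHS

Yes, on the curve


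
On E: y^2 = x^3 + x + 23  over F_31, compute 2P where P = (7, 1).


k = 2 = 10_2 (binary, LSB first: 01)
Double-and-add from P = (7, 1):
  bit 0 = 0: acc unchanged = O
  bit 1 = 1: acc = O + (6, 11) = (6, 11)

2P = (6, 11)


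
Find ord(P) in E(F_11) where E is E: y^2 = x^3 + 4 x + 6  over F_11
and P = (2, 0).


Compute successive multiples of P until we hit O:
  1P = (2, 0)
  2P = O

ord(P) = 2


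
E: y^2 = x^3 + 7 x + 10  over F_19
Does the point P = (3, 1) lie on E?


Check whether y^2 = x^3 + 7 x + 10 (mod 19) for (x, y) = (3, 1).
LHS: y^2 = 1^2 mod 19 = 1
RHS: x^3 + 7 x + 10 = 3^3 + 7*3 + 10 mod 19 = 1
LHS = RHS

Yes, on the curve


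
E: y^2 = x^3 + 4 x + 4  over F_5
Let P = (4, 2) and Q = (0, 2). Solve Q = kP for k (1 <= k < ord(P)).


Enumerate multiples of P until we hit Q = (0, 2):
  1P = (4, 2)
  2P = (1, 2)
  3P = (0, 3)
  4P = (2, 0)
  5P = (0, 2)
Match found at i = 5.

k = 5


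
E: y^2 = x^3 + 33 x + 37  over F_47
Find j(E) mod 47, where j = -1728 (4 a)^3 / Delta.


Delta = -16(4 a^3 + 27 b^2) mod 47 = 17
-1728 * (4 a)^3 = -1728 * (4*33)^3 mod 47 = 18
j = 18 * 17^(-1) mod 47 = 37

j = 37 (mod 47)


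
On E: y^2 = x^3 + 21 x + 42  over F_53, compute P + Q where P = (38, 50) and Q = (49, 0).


P != Q, so use the chord formula.
s = (y2 - y1) / (x2 - x1) = (3) / (11) mod 53 = 34
x3 = s^2 - x1 - x2 mod 53 = 34^2 - 38 - 49 = 9
y3 = s (x1 - x3) - y1 mod 53 = 34 * (38 - 9) - 50 = 35

P + Q = (9, 35)


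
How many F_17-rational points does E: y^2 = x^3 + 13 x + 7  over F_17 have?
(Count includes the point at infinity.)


For each x in F_17, count y with y^2 = x^3 + 13 x + 7 mod 17:
  x = 1: RHS = 4, y in [2, 15]  -> 2 point(s)
  x = 4: RHS = 4, y in [2, 15]  -> 2 point(s)
  x = 7: RHS = 16, y in [4, 13]  -> 2 point(s)
  x = 10: RHS = 15, y in [7, 10]  -> 2 point(s)
  x = 11: RHS = 2, y in [6, 11]  -> 2 point(s)
  x = 12: RHS = 4, y in [2, 15]  -> 2 point(s)
  x = 14: RHS = 9, y in [3, 14]  -> 2 point(s)
Affine points: 14. Add the point at infinity: total = 15.

#E(F_17) = 15


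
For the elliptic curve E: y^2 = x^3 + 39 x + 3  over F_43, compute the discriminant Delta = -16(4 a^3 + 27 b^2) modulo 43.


4 a^3 + 27 b^2 = 4*39^3 + 27*3^2 = 237276 + 243 = 237519
Delta = -16 * (237519) = -3800304
Delta mod 43 = 36

Delta = 36 (mod 43)


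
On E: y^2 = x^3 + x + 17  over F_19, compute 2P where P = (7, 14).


Doubling: s = (3 x1^2 + a) / (2 y1)
s = (3*7^2 + 1) / (2*14) mod 19 = 8
x3 = s^2 - 2 x1 mod 19 = 8^2 - 2*7 = 12
y3 = s (x1 - x3) - y1 mod 19 = 8 * (7 - 12) - 14 = 3

2P = (12, 3)


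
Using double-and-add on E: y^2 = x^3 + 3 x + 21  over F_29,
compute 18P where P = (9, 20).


k = 18 = 10010_2 (binary, LSB first: 01001)
Double-and-add from P = (9, 20):
  bit 0 = 0: acc unchanged = O
  bit 1 = 1: acc = O + (27, 23) = (27, 23)
  bit 2 = 0: acc unchanged = (27, 23)
  bit 3 = 0: acc unchanged = (27, 23)
  bit 4 = 1: acc = (27, 23) + (5, 4) = (2, 21)

18P = (2, 21)


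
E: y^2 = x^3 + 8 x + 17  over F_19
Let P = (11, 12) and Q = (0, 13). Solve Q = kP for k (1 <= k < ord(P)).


Enumerate multiples of P until we hit Q = (0, 13):
  1P = (11, 12)
  2P = (1, 8)
  3P = (14, 2)
  4P = (3, 12)
  5P = (5, 7)
  6P = (0, 13)
Match found at i = 6.

k = 6


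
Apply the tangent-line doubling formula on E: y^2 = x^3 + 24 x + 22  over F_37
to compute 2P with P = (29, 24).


Doubling: s = (3 x1^2 + a) / (2 y1)
s = (3*29^2 + 24) / (2*24) mod 37 = 23
x3 = s^2 - 2 x1 mod 37 = 23^2 - 2*29 = 27
y3 = s (x1 - x3) - y1 mod 37 = 23 * (29 - 27) - 24 = 22

2P = (27, 22)


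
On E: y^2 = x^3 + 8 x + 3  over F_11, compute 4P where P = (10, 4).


k = 4 = 100_2 (binary, LSB first: 001)
Double-and-add from P = (10, 4):
  bit 0 = 0: acc unchanged = O
  bit 1 = 0: acc unchanged = O
  bit 2 = 1: acc = O + (5, 6) = (5, 6)

4P = (5, 6)


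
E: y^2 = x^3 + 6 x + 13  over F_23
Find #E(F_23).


For each x in F_23, count y with y^2 = x^3 + 6 x + 13 mod 23:
  x = 0: RHS = 13, y in [6, 17]  -> 2 point(s)
  x = 3: RHS = 12, y in [9, 14]  -> 2 point(s)
  x = 4: RHS = 9, y in [3, 20]  -> 2 point(s)
  x = 6: RHS = 12, y in [9, 14]  -> 2 point(s)
  x = 14: RHS = 12, y in [9, 14]  -> 2 point(s)
  x = 21: RHS = 16, y in [4, 19]  -> 2 point(s)
  x = 22: RHS = 6, y in [11, 12]  -> 2 point(s)
Affine points: 14. Add the point at infinity: total = 15.

#E(F_23) = 15


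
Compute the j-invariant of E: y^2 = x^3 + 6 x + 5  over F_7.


Delta = -16(4 a^3 + 27 b^2) mod 7 = 2
-1728 * (4 a)^3 = -1728 * (4*6)^3 mod 7 = 6
j = 6 * 2^(-1) mod 7 = 3

j = 3 (mod 7)


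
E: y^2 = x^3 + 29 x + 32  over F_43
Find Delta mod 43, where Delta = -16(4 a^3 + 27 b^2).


4 a^3 + 27 b^2 = 4*29^3 + 27*32^2 = 97556 + 27648 = 125204
Delta = -16 * (125204) = -2003264
Delta mod 43 = 20

Delta = 20 (mod 43)


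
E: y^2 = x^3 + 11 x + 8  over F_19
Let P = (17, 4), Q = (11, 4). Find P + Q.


P != Q, so use the chord formula.
s = (y2 - y1) / (x2 - x1) = (0) / (13) mod 19 = 0
x3 = s^2 - x1 - x2 mod 19 = 0^2 - 17 - 11 = 10
y3 = s (x1 - x3) - y1 mod 19 = 0 * (17 - 10) - 4 = 15

P + Q = (10, 15)


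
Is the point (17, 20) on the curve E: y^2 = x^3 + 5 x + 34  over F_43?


Check whether y^2 = x^3 + 5 x + 34 (mod 43) for (x, y) = (17, 20).
LHS: y^2 = 20^2 mod 43 = 13
RHS: x^3 + 5 x + 34 = 17^3 + 5*17 + 34 mod 43 = 1
LHS != RHS

No, not on the curve


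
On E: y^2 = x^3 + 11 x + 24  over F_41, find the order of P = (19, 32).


Compute successive multiples of P until we hit O:
  1P = (19, 32)
  2P = (12, 30)
  3P = (31, 29)
  4P = (9, 27)
  5P = (3, 17)
  6P = (21, 2)
  7P = (21, 39)
  8P = (3, 24)
  ... (continuing to 13P)
  13P = O

ord(P) = 13


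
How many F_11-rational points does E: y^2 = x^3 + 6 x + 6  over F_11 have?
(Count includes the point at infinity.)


For each x in F_11, count y with y^2 = x^3 + 6 x + 6 mod 11:
  x = 2: RHS = 4, y in [2, 9]  -> 2 point(s)
  x = 6: RHS = 5, y in [4, 7]  -> 2 point(s)
  x = 8: RHS = 5, y in [4, 7]  -> 2 point(s)
Affine points: 6. Add the point at infinity: total = 7.

#E(F_11) = 7


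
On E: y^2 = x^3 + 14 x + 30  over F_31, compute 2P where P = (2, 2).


Doubling: s = (3 x1^2 + a) / (2 y1)
s = (3*2^2 + 14) / (2*2) mod 31 = 22
x3 = s^2 - 2 x1 mod 31 = 22^2 - 2*2 = 15
y3 = s (x1 - x3) - y1 mod 31 = 22 * (2 - 15) - 2 = 22

2P = (15, 22)


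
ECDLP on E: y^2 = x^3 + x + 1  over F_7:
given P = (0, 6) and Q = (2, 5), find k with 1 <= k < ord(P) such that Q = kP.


Enumerate multiples of P until we hit Q = (2, 5):
  1P = (0, 6)
  2P = (2, 2)
  3P = (2, 5)
Match found at i = 3.

k = 3


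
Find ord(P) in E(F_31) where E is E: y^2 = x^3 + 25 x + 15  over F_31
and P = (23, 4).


Compute successive multiples of P until we hit O:
  1P = (23, 4)
  2P = (16, 27)
  3P = (30, 19)
  4P = (6, 28)
  5P = (10, 5)
  6P = (18, 29)
  7P = (15, 18)
  8P = (29, 22)
  ... (continuing to 33P)
  33P = O

ord(P) = 33


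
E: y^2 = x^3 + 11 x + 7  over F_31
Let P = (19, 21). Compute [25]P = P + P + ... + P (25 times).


k = 25 = 11001_2 (binary, LSB first: 10011)
Double-and-add from P = (19, 21):
  bit 0 = 1: acc = O + (19, 21) = (19, 21)
  bit 1 = 0: acc unchanged = (19, 21)
  bit 2 = 0: acc unchanged = (19, 21)
  bit 3 = 1: acc = (19, 21) + (5, 30) = (12, 21)
  bit 4 = 1: acc = (12, 21) + (10, 30) = (6, 14)

25P = (6, 14)


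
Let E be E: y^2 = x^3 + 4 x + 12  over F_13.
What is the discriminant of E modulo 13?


4 a^3 + 27 b^2 = 4*4^3 + 27*12^2 = 256 + 3888 = 4144
Delta = -16 * (4144) = -66304
Delta mod 13 = 9

Delta = 9 (mod 13)


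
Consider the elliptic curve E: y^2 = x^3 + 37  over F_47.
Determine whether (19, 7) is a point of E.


Check whether y^2 = x^3 + 0 x + 37 (mod 47) for (x, y) = (19, 7).
LHS: y^2 = 7^2 mod 47 = 2
RHS: x^3 + 0 x + 37 = 19^3 + 0*19 + 37 mod 47 = 34
LHS != RHS

No, not on the curve


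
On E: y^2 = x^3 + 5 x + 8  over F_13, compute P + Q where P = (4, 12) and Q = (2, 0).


P != Q, so use the chord formula.
s = (y2 - y1) / (x2 - x1) = (1) / (11) mod 13 = 6
x3 = s^2 - x1 - x2 mod 13 = 6^2 - 4 - 2 = 4
y3 = s (x1 - x3) - y1 mod 13 = 6 * (4 - 4) - 12 = 1

P + Q = (4, 1)


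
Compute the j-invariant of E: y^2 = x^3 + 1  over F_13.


Delta = -16(4 a^3 + 27 b^2) mod 13 = 10
-1728 * (4 a)^3 = -1728 * (4*0)^3 mod 13 = 0
j = 0 * 10^(-1) mod 13 = 0

j = 0 (mod 13)


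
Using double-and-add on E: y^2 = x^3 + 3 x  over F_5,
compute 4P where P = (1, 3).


k = 4 = 100_2 (binary, LSB first: 001)
Double-and-add from P = (1, 3):
  bit 0 = 0: acc unchanged = O
  bit 1 = 0: acc unchanged = O
  bit 2 = 1: acc = O + (1, 2) = (1, 2)

4P = (1, 2)


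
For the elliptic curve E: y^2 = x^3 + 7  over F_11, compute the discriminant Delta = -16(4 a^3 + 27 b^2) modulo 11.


4 a^3 + 27 b^2 = 4*0^3 + 27*7^2 = 0 + 1323 = 1323
Delta = -16 * (1323) = -21168
Delta mod 11 = 7

Delta = 7 (mod 11)


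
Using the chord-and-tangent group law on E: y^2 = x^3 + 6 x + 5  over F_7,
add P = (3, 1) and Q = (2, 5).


P != Q, so use the chord formula.
s = (y2 - y1) / (x2 - x1) = (4) / (6) mod 7 = 3
x3 = s^2 - x1 - x2 mod 7 = 3^2 - 3 - 2 = 4
y3 = s (x1 - x3) - y1 mod 7 = 3 * (3 - 4) - 1 = 3

P + Q = (4, 3)


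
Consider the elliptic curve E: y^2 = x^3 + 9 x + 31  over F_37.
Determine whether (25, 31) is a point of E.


Check whether y^2 = x^3 + 9 x + 31 (mod 37) for (x, y) = (25, 31).
LHS: y^2 = 31^2 mod 37 = 36
RHS: x^3 + 9 x + 31 = 25^3 + 9*25 + 31 mod 37 = 8
LHS != RHS

No, not on the curve


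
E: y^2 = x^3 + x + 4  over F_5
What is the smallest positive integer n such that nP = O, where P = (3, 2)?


Compute successive multiples of P until we hit O:
  1P = (3, 2)
  2P = (3, 3)
  3P = O

ord(P) = 3


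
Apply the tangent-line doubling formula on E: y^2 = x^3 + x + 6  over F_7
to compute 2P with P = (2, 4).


Doubling: s = (3 x1^2 + a) / (2 y1)
s = (3*2^2 + 1) / (2*4) mod 7 = 6
x3 = s^2 - 2 x1 mod 7 = 6^2 - 2*2 = 4
y3 = s (x1 - x3) - y1 mod 7 = 6 * (2 - 4) - 4 = 5

2P = (4, 5)


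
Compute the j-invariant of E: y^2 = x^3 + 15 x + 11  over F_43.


Delta = -16(4 a^3 + 27 b^2) mod 43 = 5
-1728 * (4 a)^3 = -1728 * (4*15)^3 mod 43 = 41
j = 41 * 5^(-1) mod 43 = 34

j = 34 (mod 43)


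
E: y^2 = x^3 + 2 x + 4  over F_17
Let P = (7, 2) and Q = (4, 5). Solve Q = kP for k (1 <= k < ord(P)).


Enumerate multiples of P until we hit Q = (4, 5):
  1P = (7, 2)
  2P = (4, 12)
  3P = (2, 4)
  4P = (0, 2)
  5P = (10, 15)
  6P = (15, 3)
  7P = (16, 16)
  8P = (13, 0)
  9P = (16, 1)
  10P = (15, 14)
  11P = (10, 2)
  12P = (0, 15)
  13P = (2, 13)
  14P = (4, 5)
Match found at i = 14.

k = 14


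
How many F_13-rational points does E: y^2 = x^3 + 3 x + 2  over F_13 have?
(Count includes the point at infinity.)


For each x in F_13, count y with y^2 = x^3 + 3 x + 2 mod 13:
  x = 2: RHS = 3, y in [4, 9]  -> 2 point(s)
  x = 3: RHS = 12, y in [5, 8]  -> 2 point(s)
  x = 4: RHS = 0, y in [0]  -> 1 point(s)
  x = 5: RHS = 12, y in [5, 8]  -> 2 point(s)
  x = 9: RHS = 4, y in [2, 11]  -> 2 point(s)
  x = 11: RHS = 1, y in [1, 12]  -> 2 point(s)
Affine points: 11. Add the point at infinity: total = 12.

#E(F_13) = 12


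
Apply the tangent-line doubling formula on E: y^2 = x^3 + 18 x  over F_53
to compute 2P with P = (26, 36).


Doubling: s = (3 x1^2 + a) / (2 y1)
s = (3*26^2 + 18) / (2*36) mod 53 = 24
x3 = s^2 - 2 x1 mod 53 = 24^2 - 2*26 = 47
y3 = s (x1 - x3) - y1 mod 53 = 24 * (26 - 47) - 36 = 43

2P = (47, 43)


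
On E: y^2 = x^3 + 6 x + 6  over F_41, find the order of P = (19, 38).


Compute successive multiples of P until we hit O:
  1P = (19, 38)
  2P = (12, 24)
  3P = (14, 13)
  4P = (33, 15)
  5P = (35, 0)
  6P = (33, 26)
  7P = (14, 28)
  8P = (12, 17)
  ... (continuing to 10P)
  10P = O

ord(P) = 10


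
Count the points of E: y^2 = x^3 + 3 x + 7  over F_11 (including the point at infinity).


For each x in F_11, count y with y^2 = x^3 + 3 x + 7 mod 11:
  x = 1: RHS = 0, y in [0]  -> 1 point(s)
  x = 5: RHS = 4, y in [2, 9]  -> 2 point(s)
  x = 8: RHS = 4, y in [2, 9]  -> 2 point(s)
  x = 9: RHS = 4, y in [2, 9]  -> 2 point(s)
  x = 10: RHS = 3, y in [5, 6]  -> 2 point(s)
Affine points: 9. Add the point at infinity: total = 10.

#E(F_11) = 10


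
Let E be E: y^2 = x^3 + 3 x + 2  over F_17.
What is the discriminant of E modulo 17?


4 a^3 + 27 b^2 = 4*3^3 + 27*2^2 = 108 + 108 = 216
Delta = -16 * (216) = -3456
Delta mod 17 = 12

Delta = 12 (mod 17)


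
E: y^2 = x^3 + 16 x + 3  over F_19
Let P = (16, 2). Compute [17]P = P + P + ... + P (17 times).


k = 17 = 10001_2 (binary, LSB first: 10001)
Double-and-add from P = (16, 2):
  bit 0 = 1: acc = O + (16, 2) = (16, 2)
  bit 1 = 0: acc unchanged = (16, 2)
  bit 2 = 0: acc unchanged = (16, 2)
  bit 3 = 0: acc unchanged = (16, 2)
  bit 4 = 1: acc = (16, 2) + (2, 10) = (18, 10)

17P = (18, 10)


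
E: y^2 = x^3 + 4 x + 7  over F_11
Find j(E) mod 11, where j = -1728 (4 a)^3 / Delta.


Delta = -16(4 a^3 + 27 b^2) mod 11 = 3
-1728 * (4 a)^3 = -1728 * (4*4)^3 mod 11 = 7
j = 7 * 3^(-1) mod 11 = 6

j = 6 (mod 11)


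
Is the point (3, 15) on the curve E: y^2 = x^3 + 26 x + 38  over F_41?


Check whether y^2 = x^3 + 26 x + 38 (mod 41) for (x, y) = (3, 15).
LHS: y^2 = 15^2 mod 41 = 20
RHS: x^3 + 26 x + 38 = 3^3 + 26*3 + 38 mod 41 = 20
LHS = RHS

Yes, on the curve


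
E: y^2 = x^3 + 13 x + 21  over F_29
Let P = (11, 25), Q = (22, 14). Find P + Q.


P != Q, so use the chord formula.
s = (y2 - y1) / (x2 - x1) = (18) / (11) mod 29 = 28
x3 = s^2 - x1 - x2 mod 29 = 28^2 - 11 - 22 = 26
y3 = s (x1 - x3) - y1 mod 29 = 28 * (11 - 26) - 25 = 19

P + Q = (26, 19)


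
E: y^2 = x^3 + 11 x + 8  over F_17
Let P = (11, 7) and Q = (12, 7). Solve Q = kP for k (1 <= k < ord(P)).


Enumerate multiples of P until we hit Q = (12, 7):
  1P = (11, 7)
  2P = (12, 10)
  3P = (3, 0)
  4P = (12, 7)
Match found at i = 4.

k = 4


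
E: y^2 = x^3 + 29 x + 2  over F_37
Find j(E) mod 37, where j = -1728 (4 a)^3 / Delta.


Delta = -16(4 a^3 + 27 b^2) mod 37 = 34
-1728 * (4 a)^3 = -1728 * (4*29)^3 mod 37 = 6
j = 6 * 34^(-1) mod 37 = 35

j = 35 (mod 37)


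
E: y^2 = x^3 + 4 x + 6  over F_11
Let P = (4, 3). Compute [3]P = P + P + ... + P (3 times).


k = 3 = 11_2 (binary, LSB first: 11)
Double-and-add from P = (4, 3):
  bit 0 = 1: acc = O + (4, 3) = (4, 3)
  bit 1 = 1: acc = (4, 3) + (6, 9) = (10, 1)

3P = (10, 1)


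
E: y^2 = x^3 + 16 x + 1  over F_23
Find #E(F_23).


For each x in F_23, count y with y^2 = x^3 + 16 x + 1 mod 23:
  x = 0: RHS = 1, y in [1, 22]  -> 2 point(s)
  x = 1: RHS = 18, y in [8, 15]  -> 2 point(s)
  x = 2: RHS = 18, y in [8, 15]  -> 2 point(s)
  x = 9: RHS = 0, y in [0]  -> 1 point(s)
  x = 11: RHS = 13, y in [6, 17]  -> 2 point(s)
  x = 12: RHS = 12, y in [9, 14]  -> 2 point(s)
  x = 14: RHS = 2, y in [5, 18]  -> 2 point(s)
  x = 16: RHS = 6, y in [11, 12]  -> 2 point(s)
  x = 18: RHS = 3, y in [7, 16]  -> 2 point(s)
  x = 20: RHS = 18, y in [8, 15]  -> 2 point(s)
Affine points: 19. Add the point at infinity: total = 20.

#E(F_23) = 20


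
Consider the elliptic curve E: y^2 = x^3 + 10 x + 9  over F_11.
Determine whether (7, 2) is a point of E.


Check whether y^2 = x^3 + 10 x + 9 (mod 11) for (x, y) = (7, 2).
LHS: y^2 = 2^2 mod 11 = 4
RHS: x^3 + 10 x + 9 = 7^3 + 10*7 + 9 mod 11 = 4
LHS = RHS

Yes, on the curve


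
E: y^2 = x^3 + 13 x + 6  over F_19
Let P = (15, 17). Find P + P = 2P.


Doubling: s = (3 x1^2 + a) / (2 y1)
s = (3*15^2 + 13) / (2*17) mod 19 = 18
x3 = s^2 - 2 x1 mod 19 = 18^2 - 2*15 = 9
y3 = s (x1 - x3) - y1 mod 19 = 18 * (15 - 9) - 17 = 15

2P = (9, 15)


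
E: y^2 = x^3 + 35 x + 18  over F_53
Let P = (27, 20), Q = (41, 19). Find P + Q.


P != Q, so use the chord formula.
s = (y2 - y1) / (x2 - x1) = (52) / (14) mod 53 = 34
x3 = s^2 - x1 - x2 mod 53 = 34^2 - 27 - 41 = 28
y3 = s (x1 - x3) - y1 mod 53 = 34 * (27 - 28) - 20 = 52

P + Q = (28, 52)


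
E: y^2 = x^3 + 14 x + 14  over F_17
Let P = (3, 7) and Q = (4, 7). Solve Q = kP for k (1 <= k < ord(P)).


Enumerate multiples of P until we hit Q = (4, 7):
  1P = (3, 7)
  2P = (7, 8)
  3P = (6, 5)
  4P = (16, 13)
  5P = (13, 8)
  6P = (9, 6)
  7P = (14, 9)
  8P = (2, 4)
  9P = (4, 7)
Match found at i = 9.

k = 9


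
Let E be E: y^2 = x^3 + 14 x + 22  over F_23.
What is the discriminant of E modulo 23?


4 a^3 + 27 b^2 = 4*14^3 + 27*22^2 = 10976 + 13068 = 24044
Delta = -16 * (24044) = -384704
Delta mod 23 = 17

Delta = 17 (mod 23)


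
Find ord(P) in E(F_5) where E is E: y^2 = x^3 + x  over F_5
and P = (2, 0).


Compute successive multiples of P until we hit O:
  1P = (2, 0)
  2P = O

ord(P) = 2


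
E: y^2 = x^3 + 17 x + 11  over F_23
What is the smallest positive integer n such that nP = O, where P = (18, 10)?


Compute successive multiples of P until we hit O:
  1P = (18, 10)
  2P = (10, 13)
  3P = (7, 6)
  4P = (16, 20)
  5P = (14, 16)
  6P = (22, 19)
  7P = (1, 11)
  8P = (20, 5)
  ... (continuing to 17P)
  17P = O

ord(P) = 17


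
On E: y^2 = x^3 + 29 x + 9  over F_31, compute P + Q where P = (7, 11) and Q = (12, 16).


P != Q, so use the chord formula.
s = (y2 - y1) / (x2 - x1) = (5) / (5) mod 31 = 1
x3 = s^2 - x1 - x2 mod 31 = 1^2 - 7 - 12 = 13
y3 = s (x1 - x3) - y1 mod 31 = 1 * (7 - 13) - 11 = 14

P + Q = (13, 14)


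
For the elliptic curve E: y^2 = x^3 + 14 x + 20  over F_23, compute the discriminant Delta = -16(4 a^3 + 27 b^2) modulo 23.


4 a^3 + 27 b^2 = 4*14^3 + 27*20^2 = 10976 + 10800 = 21776
Delta = -16 * (21776) = -348416
Delta mod 23 = 11

Delta = 11 (mod 23)


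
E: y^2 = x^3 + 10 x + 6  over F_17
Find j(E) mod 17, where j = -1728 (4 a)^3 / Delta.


Delta = -16(4 a^3 + 27 b^2) mod 17 = 8
-1728 * (4 a)^3 = -1728 * (4*10)^3 mod 17 = 4
j = 4 * 8^(-1) mod 17 = 9

j = 9 (mod 17)


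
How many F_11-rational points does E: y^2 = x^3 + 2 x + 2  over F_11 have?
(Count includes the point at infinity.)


For each x in F_11, count y with y^2 = x^3 + 2 x + 2 mod 11:
  x = 1: RHS = 5, y in [4, 7]  -> 2 point(s)
  x = 2: RHS = 3, y in [5, 6]  -> 2 point(s)
  x = 5: RHS = 5, y in [4, 7]  -> 2 point(s)
  x = 9: RHS = 1, y in [1, 10]  -> 2 point(s)
Affine points: 8. Add the point at infinity: total = 9.

#E(F_11) = 9


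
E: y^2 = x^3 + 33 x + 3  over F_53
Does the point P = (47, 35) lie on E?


Check whether y^2 = x^3 + 33 x + 3 (mod 53) for (x, y) = (47, 35).
LHS: y^2 = 35^2 mod 53 = 6
RHS: x^3 + 33 x + 3 = 47^3 + 33*47 + 3 mod 53 = 13
LHS != RHS

No, not on the curve


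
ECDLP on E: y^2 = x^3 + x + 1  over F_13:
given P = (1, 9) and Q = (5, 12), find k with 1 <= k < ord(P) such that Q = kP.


Enumerate multiples of P until we hit Q = (5, 12):
  1P = (1, 9)
  2P = (8, 1)
  3P = (0, 1)
  4P = (11, 2)
  5P = (5, 12)
Match found at i = 5.

k = 5


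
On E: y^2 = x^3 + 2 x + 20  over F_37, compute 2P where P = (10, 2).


k = 2 = 10_2 (binary, LSB first: 01)
Double-and-add from P = (10, 2):
  bit 0 = 0: acc unchanged = O
  bit 1 = 1: acc = O + (10, 35) = (10, 35)

2P = (10, 35)


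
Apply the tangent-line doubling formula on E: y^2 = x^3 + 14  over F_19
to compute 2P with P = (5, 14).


Doubling: s = (3 x1^2 + a) / (2 y1)
s = (3*5^2 + 0) / (2*14) mod 19 = 2
x3 = s^2 - 2 x1 mod 19 = 2^2 - 2*5 = 13
y3 = s (x1 - x3) - y1 mod 19 = 2 * (5 - 13) - 14 = 8

2P = (13, 8)


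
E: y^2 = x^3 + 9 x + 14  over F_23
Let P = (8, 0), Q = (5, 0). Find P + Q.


P != Q, so use the chord formula.
s = (y2 - y1) / (x2 - x1) = (0) / (20) mod 23 = 0
x3 = s^2 - x1 - x2 mod 23 = 0^2 - 8 - 5 = 10
y3 = s (x1 - x3) - y1 mod 23 = 0 * (8 - 10) - 0 = 0

P + Q = (10, 0)


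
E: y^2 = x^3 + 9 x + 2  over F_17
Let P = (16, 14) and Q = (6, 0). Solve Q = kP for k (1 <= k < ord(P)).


Enumerate multiples of P until we hit Q = (6, 0):
  1P = (16, 14)
  2P = (6, 0)
Match found at i = 2.

k = 2


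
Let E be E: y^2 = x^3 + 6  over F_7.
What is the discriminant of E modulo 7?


4 a^3 + 27 b^2 = 4*0^3 + 27*6^2 = 0 + 972 = 972
Delta = -16 * (972) = -15552
Delta mod 7 = 2

Delta = 2 (mod 7)


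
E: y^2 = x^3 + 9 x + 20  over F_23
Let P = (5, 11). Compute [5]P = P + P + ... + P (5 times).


k = 5 = 101_2 (binary, LSB first: 101)
Double-and-add from P = (5, 11):
  bit 0 = 1: acc = O + (5, 11) = (5, 11)
  bit 1 = 0: acc unchanged = (5, 11)
  bit 2 = 1: acc = (5, 11) + (20, 9) = (11, 22)

5P = (11, 22)


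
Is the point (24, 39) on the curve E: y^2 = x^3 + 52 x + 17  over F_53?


Check whether y^2 = x^3 + 52 x + 17 (mod 53) for (x, y) = (24, 39).
LHS: y^2 = 39^2 mod 53 = 37
RHS: x^3 + 52 x + 17 = 24^3 + 52*24 + 17 mod 53 = 37
LHS = RHS

Yes, on the curve


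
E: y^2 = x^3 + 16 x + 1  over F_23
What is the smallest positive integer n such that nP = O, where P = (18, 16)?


Compute successive multiples of P until we hit O:
  1P = (18, 16)
  2P = (12, 14)
  3P = (11, 17)
  4P = (2, 8)
  5P = (9, 0)
  6P = (2, 15)
  7P = (11, 6)
  8P = (12, 9)
  ... (continuing to 10P)
  10P = O

ord(P) = 10


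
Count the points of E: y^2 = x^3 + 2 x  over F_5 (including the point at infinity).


For each x in F_5, count y with y^2 = x^3 + 2 x + 0 mod 5:
  x = 0: RHS = 0, y in [0]  -> 1 point(s)
Affine points: 1. Add the point at infinity: total = 2.

#E(F_5) = 2


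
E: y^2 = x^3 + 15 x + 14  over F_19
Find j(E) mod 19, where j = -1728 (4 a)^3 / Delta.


Delta = -16(4 a^3 + 27 b^2) mod 19 = 3
-1728 * (4 a)^3 = -1728 * (4*15)^3 mod 19 = 8
j = 8 * 3^(-1) mod 19 = 9

j = 9 (mod 19)


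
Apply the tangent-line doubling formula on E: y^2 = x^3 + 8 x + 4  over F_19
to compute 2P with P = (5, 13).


Doubling: s = (3 x1^2 + a) / (2 y1)
s = (3*5^2 + 8) / (2*13) mod 19 = 1
x3 = s^2 - 2 x1 mod 19 = 1^2 - 2*5 = 10
y3 = s (x1 - x3) - y1 mod 19 = 1 * (5 - 10) - 13 = 1

2P = (10, 1)


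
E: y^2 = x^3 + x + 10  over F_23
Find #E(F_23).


For each x in F_23, count y with y^2 = x^3 + 1 x + 10 mod 23:
  x = 1: RHS = 12, y in [9, 14]  -> 2 point(s)
  x = 4: RHS = 9, y in [3, 20]  -> 2 point(s)
  x = 5: RHS = 2, y in [5, 18]  -> 2 point(s)
  x = 6: RHS = 2, y in [5, 18]  -> 2 point(s)
  x = 8: RHS = 1, y in [1, 22]  -> 2 point(s)
  x = 9: RHS = 12, y in [9, 14]  -> 2 point(s)
  x = 10: RHS = 8, y in [10, 13]  -> 2 point(s)
  x = 11: RHS = 18, y in [8, 15]  -> 2 point(s)
  x = 12: RHS = 2, y in [5, 18]  -> 2 point(s)
  x = 13: RHS = 12, y in [9, 14]  -> 2 point(s)
  x = 14: RHS = 8, y in [10, 13]  -> 2 point(s)
  x = 17: RHS = 18, y in [8, 15]  -> 2 point(s)
  x = 18: RHS = 18, y in [8, 15]  -> 2 point(s)
  x = 20: RHS = 3, y in [7, 16]  -> 2 point(s)
  x = 21: RHS = 0, y in [0]  -> 1 point(s)
  x = 22: RHS = 8, y in [10, 13]  -> 2 point(s)
Affine points: 31. Add the point at infinity: total = 32.

#E(F_23) = 32


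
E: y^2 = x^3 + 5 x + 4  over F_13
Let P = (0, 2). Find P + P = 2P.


Doubling: s = (3 x1^2 + a) / (2 y1)
s = (3*0^2 + 5) / (2*2) mod 13 = 11
x3 = s^2 - 2 x1 mod 13 = 11^2 - 2*0 = 4
y3 = s (x1 - x3) - y1 mod 13 = 11 * (0 - 4) - 2 = 6

2P = (4, 6)


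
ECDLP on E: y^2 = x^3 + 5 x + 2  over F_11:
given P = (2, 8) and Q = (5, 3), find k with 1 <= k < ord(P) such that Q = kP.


Enumerate multiples of P until we hit Q = (5, 3):
  1P = (2, 8)
  2P = (8, 9)
  3P = (5, 8)
  4P = (4, 3)
  5P = (3, 0)
  6P = (4, 8)
  7P = (5, 3)
Match found at i = 7.

k = 7


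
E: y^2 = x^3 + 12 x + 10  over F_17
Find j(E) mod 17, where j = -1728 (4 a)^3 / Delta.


Delta = -16(4 a^3 + 27 b^2) mod 17 = 7
-1728 * (4 a)^3 = -1728 * (4*12)^3 mod 17 = 8
j = 8 * 7^(-1) mod 17 = 6

j = 6 (mod 17)


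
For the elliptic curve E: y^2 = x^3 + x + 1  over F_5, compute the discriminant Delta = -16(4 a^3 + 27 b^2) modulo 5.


4 a^3 + 27 b^2 = 4*1^3 + 27*1^2 = 4 + 27 = 31
Delta = -16 * (31) = -496
Delta mod 5 = 4

Delta = 4 (mod 5)


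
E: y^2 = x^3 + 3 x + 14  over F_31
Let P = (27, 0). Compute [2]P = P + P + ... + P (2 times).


k = 2 = 10_2 (binary, LSB first: 01)
Double-and-add from P = (27, 0):
  bit 0 = 0: acc unchanged = O
  bit 1 = 1: acc = O + O = O

2P = O


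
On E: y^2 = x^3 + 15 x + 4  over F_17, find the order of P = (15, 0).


Compute successive multiples of P until we hit O:
  1P = (15, 0)
  2P = O

ord(P) = 2


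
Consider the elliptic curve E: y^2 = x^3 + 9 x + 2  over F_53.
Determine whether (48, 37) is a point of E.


Check whether y^2 = x^3 + 9 x + 2 (mod 53) for (x, y) = (48, 37).
LHS: y^2 = 37^2 mod 53 = 44
RHS: x^3 + 9 x + 2 = 48^3 + 9*48 + 2 mod 53 = 44
LHS = RHS

Yes, on the curve


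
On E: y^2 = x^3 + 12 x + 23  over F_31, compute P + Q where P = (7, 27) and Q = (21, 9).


P != Q, so use the chord formula.
s = (y2 - y1) / (x2 - x1) = (13) / (14) mod 31 = 12
x3 = s^2 - x1 - x2 mod 31 = 12^2 - 7 - 21 = 23
y3 = s (x1 - x3) - y1 mod 31 = 12 * (7 - 23) - 27 = 29

P + Q = (23, 29)


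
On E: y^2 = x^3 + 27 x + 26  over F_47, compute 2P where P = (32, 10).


Doubling: s = (3 x1^2 + a) / (2 y1)
s = (3*32^2 + 27) / (2*10) mod 47 = 21
x3 = s^2 - 2 x1 mod 47 = 21^2 - 2*32 = 1
y3 = s (x1 - x3) - y1 mod 47 = 21 * (32 - 1) - 10 = 30

2P = (1, 30)


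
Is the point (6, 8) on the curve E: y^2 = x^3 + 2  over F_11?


Check whether y^2 = x^3 + 0 x + 2 (mod 11) for (x, y) = (6, 8).
LHS: y^2 = 8^2 mod 11 = 9
RHS: x^3 + 0 x + 2 = 6^3 + 0*6 + 2 mod 11 = 9
LHS = RHS

Yes, on the curve


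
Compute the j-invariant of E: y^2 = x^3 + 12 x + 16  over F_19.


Delta = -16(4 a^3 + 27 b^2) mod 19 = 14
-1728 * (4 a)^3 = -1728 * (4*12)^3 mod 19 = 12
j = 12 * 14^(-1) mod 19 = 9

j = 9 (mod 19)


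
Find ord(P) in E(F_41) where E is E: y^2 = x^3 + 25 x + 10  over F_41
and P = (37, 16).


Compute successive multiples of P until we hit O:
  1P = (37, 16)
  2P = (9, 12)
  3P = (31, 20)
  4P = (19, 13)
  5P = (34, 5)
  6P = (29, 27)
  7P = (7, 35)
  8P = (1, 35)
  ... (continuing to 47P)
  47P = O

ord(P) = 47


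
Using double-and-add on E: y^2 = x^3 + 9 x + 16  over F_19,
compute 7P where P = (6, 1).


k = 7 = 111_2 (binary, LSB first: 111)
Double-and-add from P = (6, 1):
  bit 0 = 1: acc = O + (6, 1) = (6, 1)
  bit 1 = 1: acc = (6, 1) + (14, 6) = (8, 12)
  bit 2 = 1: acc = (8, 12) + (2, 2) = (16, 0)

7P = (16, 0)
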